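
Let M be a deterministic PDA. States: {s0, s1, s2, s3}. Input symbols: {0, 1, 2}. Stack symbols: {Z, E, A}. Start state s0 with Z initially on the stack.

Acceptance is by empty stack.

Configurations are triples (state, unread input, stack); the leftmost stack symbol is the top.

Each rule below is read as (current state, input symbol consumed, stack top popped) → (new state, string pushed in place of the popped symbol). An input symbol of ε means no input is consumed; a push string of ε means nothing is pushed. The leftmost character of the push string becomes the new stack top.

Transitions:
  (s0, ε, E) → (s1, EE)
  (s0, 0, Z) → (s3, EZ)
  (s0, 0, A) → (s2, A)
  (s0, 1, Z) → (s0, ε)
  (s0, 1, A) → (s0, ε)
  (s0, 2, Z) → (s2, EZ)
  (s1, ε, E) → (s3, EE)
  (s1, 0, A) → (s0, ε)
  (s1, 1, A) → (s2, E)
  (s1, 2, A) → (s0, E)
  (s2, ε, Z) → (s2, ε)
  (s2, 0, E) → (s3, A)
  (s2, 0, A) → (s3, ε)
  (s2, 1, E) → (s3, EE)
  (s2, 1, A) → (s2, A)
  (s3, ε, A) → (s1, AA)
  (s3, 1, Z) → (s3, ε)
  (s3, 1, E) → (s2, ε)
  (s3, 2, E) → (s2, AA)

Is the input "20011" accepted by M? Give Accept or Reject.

(s0, 20011, Z)
  read 2, top Z: go to s2, push EZ → (s2, 0011, EZ)
  read 0, top E: go to s3, push A → (s3, 011, AZ)
  ε-move, top A: go to s1, push AA → (s1, 011, AAZ)
  read 0, top A: go to s0, push ε → (s0, 11, AZ)
  read 1, top A: go to s0, push ε → (s0, 1, Z)
  read 1, top Z: go to s0, push ε → (s0, ε, ε)
All input consumed and the stack is empty.

Accept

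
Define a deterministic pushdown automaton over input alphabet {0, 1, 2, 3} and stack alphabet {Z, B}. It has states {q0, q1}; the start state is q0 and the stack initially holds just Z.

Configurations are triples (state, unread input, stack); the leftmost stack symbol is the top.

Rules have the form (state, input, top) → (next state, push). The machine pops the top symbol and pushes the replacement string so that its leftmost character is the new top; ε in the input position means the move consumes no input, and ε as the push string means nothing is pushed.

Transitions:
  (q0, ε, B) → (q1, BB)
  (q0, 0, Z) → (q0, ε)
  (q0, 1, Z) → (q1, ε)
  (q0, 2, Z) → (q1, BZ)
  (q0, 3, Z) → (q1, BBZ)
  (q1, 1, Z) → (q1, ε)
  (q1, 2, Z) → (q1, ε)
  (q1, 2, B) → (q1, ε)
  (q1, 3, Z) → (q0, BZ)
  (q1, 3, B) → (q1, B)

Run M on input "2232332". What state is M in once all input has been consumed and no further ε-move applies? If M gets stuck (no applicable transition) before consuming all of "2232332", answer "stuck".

(q0, 2232332, Z)
  read 2, top Z: go to q1, push BZ → (q1, 232332, BZ)
  read 2, top B: go to q1, push ε → (q1, 32332, Z)
  read 3, top Z: go to q0, push BZ → (q0, 2332, BZ)
  ε-move, top B: go to q1, push BB → (q1, 2332, BBZ)
  read 2, top B: go to q1, push ε → (q1, 332, BZ)
  read 3, top B: go to q1, push B → (q1, 32, BZ)
  read 3, top B: go to q1, push B → (q1, 2, BZ)
  read 2, top B: go to q1, push ε → (q1, ε, Z)
All input consumed; M is in state q1.

q1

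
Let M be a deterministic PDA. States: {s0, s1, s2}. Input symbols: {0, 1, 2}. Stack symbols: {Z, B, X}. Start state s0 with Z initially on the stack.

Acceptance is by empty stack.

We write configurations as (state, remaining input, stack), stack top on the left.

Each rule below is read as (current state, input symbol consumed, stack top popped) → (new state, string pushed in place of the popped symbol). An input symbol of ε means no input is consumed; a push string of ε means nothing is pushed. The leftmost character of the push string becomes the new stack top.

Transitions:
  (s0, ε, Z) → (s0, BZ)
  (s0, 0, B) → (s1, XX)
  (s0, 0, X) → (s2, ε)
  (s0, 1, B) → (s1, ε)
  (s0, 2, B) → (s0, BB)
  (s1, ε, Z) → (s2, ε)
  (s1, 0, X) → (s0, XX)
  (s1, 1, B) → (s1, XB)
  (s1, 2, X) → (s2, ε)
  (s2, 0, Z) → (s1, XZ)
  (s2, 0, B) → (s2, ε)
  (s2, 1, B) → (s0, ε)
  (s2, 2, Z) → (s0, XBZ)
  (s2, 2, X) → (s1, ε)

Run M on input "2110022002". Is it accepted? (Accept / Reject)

(s0, 2110022002, Z)
  ε-move, top Z: go to s0, push BZ → (s0, 2110022002, BZ)
  read 2, top B: go to s0, push BB → (s0, 110022002, BBZ)
  read 1, top B: go to s1, push ε → (s1, 10022002, BZ)
  read 1, top B: go to s1, push XB → (s1, 0022002, XBZ)
  read 0, top X: go to s0, push XX → (s0, 022002, XXBZ)
  read 0, top X: go to s2, push ε → (s2, 22002, XBZ)
  read 2, top X: go to s1, push ε → (s1, 2002, BZ)
No transition applies at (s1, 2002, BZ); input not fully consumed.

Reject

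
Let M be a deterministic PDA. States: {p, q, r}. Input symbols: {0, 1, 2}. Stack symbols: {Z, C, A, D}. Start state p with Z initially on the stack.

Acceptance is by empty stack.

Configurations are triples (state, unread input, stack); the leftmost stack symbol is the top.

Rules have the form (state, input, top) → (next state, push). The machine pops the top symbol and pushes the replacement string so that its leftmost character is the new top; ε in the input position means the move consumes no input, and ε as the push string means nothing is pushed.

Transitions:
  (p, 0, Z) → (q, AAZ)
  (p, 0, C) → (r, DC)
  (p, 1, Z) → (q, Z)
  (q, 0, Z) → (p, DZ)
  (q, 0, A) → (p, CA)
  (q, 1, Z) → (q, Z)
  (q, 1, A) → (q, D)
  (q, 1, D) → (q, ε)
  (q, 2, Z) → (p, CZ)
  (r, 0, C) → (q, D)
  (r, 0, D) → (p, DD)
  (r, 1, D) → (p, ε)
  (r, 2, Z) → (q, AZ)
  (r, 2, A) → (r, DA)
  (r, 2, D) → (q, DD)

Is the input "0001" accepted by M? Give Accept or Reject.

(p, 0001, Z) ⊢ (q, 001, AAZ) ⊢ (p, 01, CAAZ) ⊢ (r, 1, DCAAZ) ⊢ (p, ε, CAAZ)
All input consumed; stack is CAAZ, not empty, and no further ε-move applies.

Reject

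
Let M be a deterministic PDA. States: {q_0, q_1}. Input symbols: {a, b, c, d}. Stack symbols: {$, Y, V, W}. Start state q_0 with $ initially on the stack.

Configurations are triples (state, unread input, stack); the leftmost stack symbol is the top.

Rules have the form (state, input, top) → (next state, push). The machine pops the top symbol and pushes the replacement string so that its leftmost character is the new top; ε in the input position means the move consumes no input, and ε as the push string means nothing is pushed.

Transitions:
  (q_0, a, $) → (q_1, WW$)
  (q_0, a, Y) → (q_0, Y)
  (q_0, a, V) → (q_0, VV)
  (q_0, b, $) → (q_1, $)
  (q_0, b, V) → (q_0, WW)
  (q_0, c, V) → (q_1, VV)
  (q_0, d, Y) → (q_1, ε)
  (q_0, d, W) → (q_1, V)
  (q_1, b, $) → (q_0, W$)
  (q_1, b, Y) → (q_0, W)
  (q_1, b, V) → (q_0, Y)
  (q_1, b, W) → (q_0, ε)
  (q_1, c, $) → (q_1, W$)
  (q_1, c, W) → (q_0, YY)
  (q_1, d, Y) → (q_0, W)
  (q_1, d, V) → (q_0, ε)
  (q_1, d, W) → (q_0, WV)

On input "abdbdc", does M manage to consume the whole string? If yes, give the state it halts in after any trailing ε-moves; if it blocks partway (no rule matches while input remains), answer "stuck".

(q_0, abdbdc, $)
  read a, top $: go to q_1, push WW$ → (q_1, bdbdc, WW$)
  read b, top W: go to q_0, push ε → (q_0, dbdc, W$)
  read d, top W: go to q_1, push V → (q_1, bdc, V$)
  read b, top V: go to q_0, push Y → (q_0, dc, Y$)
  read d, top Y: go to q_1, push ε → (q_1, c, $)
  read c, top $: go to q_1, push W$ → (q_1, ε, W$)
All input consumed; M is in state q_1.

q_1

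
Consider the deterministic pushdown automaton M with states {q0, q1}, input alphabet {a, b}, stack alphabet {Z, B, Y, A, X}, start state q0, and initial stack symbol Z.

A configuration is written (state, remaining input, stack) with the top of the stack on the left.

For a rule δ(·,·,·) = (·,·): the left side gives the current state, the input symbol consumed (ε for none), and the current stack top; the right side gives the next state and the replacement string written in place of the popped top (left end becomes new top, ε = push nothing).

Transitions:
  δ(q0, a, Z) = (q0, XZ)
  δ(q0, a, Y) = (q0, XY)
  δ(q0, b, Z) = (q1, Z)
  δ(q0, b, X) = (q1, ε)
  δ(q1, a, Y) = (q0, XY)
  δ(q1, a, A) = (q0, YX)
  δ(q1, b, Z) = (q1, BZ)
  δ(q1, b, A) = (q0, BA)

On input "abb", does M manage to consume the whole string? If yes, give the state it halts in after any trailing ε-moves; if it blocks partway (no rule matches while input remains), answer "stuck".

q1

(q0, abb, Z)
  read a, top Z: go to q0, push XZ → (q0, bb, XZ)
  read b, top X: go to q1, push ε → (q1, b, Z)
  read b, top Z: go to q1, push BZ → (q1, ε, BZ)
All input consumed; M is in state q1.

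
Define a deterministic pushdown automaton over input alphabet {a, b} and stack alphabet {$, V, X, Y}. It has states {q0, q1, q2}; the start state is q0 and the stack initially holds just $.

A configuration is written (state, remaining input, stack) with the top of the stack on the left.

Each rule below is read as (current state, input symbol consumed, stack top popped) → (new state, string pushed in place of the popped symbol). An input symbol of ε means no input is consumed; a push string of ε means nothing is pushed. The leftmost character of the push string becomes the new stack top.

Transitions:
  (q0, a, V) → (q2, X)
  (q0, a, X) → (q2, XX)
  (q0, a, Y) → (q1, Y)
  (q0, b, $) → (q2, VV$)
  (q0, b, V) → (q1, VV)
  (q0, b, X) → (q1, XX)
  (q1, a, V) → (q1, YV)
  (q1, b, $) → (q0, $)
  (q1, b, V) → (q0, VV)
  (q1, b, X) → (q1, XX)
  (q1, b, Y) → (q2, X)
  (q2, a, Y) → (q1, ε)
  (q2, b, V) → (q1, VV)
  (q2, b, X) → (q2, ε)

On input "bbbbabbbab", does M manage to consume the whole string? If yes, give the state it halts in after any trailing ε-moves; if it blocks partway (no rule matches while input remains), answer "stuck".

(q0, bbbbabbbab, $)
  read b, top $: go to q2, push VV$ → (q2, bbbabbbab, VV$)
  read b, top V: go to q1, push VV → (q1, bbabbbab, VVV$)
  read b, top V: go to q0, push VV → (q0, babbbab, VVVV$)
  read b, top V: go to q1, push VV → (q1, abbbab, VVVVV$)
  read a, top V: go to q1, push YV → (q1, bbbab, YVVVVV$)
  read b, top Y: go to q2, push X → (q2, bbab, XVVVVV$)
  read b, top X: go to q2, push ε → (q2, bab, VVVVV$)
  read b, top V: go to q1, push VV → (q1, ab, VVVVVV$)
  read a, top V: go to q1, push YV → (q1, b, YVVVVVV$)
  read b, top Y: go to q2, push X → (q2, ε, XVVVVVV$)
All input consumed; M is in state q2.

q2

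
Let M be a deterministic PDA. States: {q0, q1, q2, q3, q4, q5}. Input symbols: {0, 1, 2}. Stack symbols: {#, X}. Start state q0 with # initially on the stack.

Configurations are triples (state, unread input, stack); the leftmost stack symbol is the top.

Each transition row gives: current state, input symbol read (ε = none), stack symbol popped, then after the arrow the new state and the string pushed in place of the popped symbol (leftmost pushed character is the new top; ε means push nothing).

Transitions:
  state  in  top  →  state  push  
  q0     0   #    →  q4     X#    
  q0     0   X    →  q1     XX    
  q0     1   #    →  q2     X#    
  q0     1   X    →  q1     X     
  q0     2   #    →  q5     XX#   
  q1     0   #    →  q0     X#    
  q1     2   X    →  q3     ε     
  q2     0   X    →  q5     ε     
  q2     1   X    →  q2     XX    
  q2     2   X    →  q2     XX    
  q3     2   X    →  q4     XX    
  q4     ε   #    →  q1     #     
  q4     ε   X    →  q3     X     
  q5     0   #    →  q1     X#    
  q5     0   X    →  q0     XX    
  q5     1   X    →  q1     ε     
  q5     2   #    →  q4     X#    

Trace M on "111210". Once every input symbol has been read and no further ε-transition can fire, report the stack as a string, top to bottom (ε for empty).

XXXX#

(q0, 111210, #)
  read 1, top #: go to q2, push X# → (q2, 11210, X#)
  read 1, top X: go to q2, push XX → (q2, 1210, XX#)
  read 1, top X: go to q2, push XX → (q2, 210, XXX#)
  read 2, top X: go to q2, push XX → (q2, 10, XXXX#)
  read 1, top X: go to q2, push XX → (q2, 0, XXXXX#)
  read 0, top X: go to q5, push ε → (q5, ε, XXXX#)
All input consumed in state q5 with stack XXXX#.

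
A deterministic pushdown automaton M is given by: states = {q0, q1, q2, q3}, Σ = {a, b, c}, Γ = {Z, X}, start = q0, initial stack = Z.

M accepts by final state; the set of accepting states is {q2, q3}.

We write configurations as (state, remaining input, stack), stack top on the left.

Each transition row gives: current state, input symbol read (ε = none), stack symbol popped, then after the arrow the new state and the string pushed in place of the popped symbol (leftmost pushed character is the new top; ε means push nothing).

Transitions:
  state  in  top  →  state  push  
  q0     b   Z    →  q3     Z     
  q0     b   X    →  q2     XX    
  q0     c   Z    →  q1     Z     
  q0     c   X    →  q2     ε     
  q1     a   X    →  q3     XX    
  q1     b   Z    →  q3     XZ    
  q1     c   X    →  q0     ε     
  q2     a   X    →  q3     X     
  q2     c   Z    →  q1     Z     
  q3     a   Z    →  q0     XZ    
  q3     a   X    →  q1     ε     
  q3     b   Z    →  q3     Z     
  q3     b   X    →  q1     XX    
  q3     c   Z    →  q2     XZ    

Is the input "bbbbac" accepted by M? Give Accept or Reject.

(q0, bbbbac, Z)
  read b, top Z: go to q3, push Z → (q3, bbbac, Z)
  read b, top Z: go to q3, push Z → (q3, bbac, Z)
  read b, top Z: go to q3, push Z → (q3, bac, Z)
  read b, top Z: go to q3, push Z → (q3, ac, Z)
  read a, top Z: go to q0, push XZ → (q0, c, XZ)
  read c, top X: go to q2, push ε → (q2, ε, Z)
All input consumed; state q2 ∈ F.

Accept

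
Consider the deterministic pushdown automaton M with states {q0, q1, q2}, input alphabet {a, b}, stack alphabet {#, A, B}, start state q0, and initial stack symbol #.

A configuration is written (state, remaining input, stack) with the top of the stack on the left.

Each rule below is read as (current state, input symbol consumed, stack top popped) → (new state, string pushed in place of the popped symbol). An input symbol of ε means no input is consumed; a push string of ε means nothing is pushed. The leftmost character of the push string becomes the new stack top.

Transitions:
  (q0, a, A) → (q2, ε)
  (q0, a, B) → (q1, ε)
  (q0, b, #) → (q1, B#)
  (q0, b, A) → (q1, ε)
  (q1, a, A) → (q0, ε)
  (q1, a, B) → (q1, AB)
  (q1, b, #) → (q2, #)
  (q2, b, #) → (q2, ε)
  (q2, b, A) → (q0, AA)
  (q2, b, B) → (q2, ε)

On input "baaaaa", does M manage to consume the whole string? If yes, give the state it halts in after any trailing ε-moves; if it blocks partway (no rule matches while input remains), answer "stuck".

stuck

(q0, baaaaa, #) ⊢ (q1, aaaaa, B#) ⊢ (q1, aaaa, AB#) ⊢ (q0, aaa, B#) ⊢ (q1, aa, #)
No transition for (q1, a, top #); M blocks with input aa remaining.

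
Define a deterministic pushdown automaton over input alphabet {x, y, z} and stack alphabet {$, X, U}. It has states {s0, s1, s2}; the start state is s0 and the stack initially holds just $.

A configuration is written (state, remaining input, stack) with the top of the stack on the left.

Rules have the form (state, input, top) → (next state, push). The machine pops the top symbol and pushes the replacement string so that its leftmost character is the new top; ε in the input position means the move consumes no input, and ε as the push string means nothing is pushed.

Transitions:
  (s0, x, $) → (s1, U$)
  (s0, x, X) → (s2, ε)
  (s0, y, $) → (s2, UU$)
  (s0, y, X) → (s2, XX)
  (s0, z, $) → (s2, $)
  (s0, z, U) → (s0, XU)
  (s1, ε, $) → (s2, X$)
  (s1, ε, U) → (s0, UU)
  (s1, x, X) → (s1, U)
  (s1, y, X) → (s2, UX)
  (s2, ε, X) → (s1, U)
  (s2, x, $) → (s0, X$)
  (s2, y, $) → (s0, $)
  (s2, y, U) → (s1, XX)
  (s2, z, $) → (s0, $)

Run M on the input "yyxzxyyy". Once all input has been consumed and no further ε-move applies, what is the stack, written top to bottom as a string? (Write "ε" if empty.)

XXXXUXU$

(s0, yyxzxyyy, $) ⊢ (s2, yxzxyyy, UU$) ⊢ (s1, xzxyyy, XXU$) ⊢ (s1, zxyyy, UXU$) ⊢ (s0, zxyyy, UUXU$) ⊢ (s0, xyyy, XUUXU$) ⊢ (s2, yyy, UUXU$) ⊢ (s1, yy, XXUXU$) ⊢ (s2, y, UXXUXU$) ⊢ (s1, ε, XXXXUXU$)
All input consumed in state s1 with stack XXXXUXU$.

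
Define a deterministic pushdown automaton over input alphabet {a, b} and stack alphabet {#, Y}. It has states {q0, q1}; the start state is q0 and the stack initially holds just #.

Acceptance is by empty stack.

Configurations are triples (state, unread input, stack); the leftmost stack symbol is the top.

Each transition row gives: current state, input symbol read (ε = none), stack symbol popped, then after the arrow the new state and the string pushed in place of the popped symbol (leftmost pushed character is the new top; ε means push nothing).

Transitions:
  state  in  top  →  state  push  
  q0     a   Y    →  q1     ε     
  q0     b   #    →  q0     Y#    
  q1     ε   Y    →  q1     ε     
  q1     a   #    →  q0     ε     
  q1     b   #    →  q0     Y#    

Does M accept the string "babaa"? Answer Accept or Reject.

Accept

(q0, babaa, #)
  read b, top #: go to q0, push Y# → (q0, abaa, Y#)
  read a, top Y: go to q1, push ε → (q1, baa, #)
  read b, top #: go to q0, push Y# → (q0, aa, Y#)
  read a, top Y: go to q1, push ε → (q1, a, #)
  read a, top #: go to q0, push ε → (q0, ε, ε)
All input consumed and the stack is empty.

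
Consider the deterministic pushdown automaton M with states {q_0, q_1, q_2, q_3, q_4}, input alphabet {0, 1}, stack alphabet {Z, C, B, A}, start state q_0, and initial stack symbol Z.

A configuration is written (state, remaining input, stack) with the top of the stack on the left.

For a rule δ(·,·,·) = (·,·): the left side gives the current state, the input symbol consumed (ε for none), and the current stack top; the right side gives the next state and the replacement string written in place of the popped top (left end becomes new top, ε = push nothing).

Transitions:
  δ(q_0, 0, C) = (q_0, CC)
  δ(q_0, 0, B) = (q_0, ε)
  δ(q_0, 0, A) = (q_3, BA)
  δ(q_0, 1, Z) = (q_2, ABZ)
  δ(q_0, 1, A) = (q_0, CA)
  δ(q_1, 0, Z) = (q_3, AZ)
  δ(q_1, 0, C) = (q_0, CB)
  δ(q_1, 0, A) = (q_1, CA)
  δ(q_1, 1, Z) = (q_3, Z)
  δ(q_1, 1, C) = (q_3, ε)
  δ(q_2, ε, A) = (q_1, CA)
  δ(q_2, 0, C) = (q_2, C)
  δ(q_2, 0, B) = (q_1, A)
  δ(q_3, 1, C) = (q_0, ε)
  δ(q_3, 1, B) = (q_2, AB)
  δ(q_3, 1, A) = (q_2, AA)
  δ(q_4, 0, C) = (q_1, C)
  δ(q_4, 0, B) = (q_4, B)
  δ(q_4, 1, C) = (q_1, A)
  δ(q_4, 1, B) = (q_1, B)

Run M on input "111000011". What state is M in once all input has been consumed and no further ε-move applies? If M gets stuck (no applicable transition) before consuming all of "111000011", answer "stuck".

(q_0, 111000011, Z)
  read 1, top Z: go to q_2, push ABZ → (q_2, 11000011, ABZ)
  ε-move, top A: go to q_1, push CA → (q_1, 11000011, CABZ)
  read 1, top C: go to q_3, push ε → (q_3, 1000011, ABZ)
  read 1, top A: go to q_2, push AA → (q_2, 000011, AABZ)
  ε-move, top A: go to q_1, push CA → (q_1, 000011, CAABZ)
  read 0, top C: go to q_0, push CB → (q_0, 00011, CBAABZ)
  read 0, top C: go to q_0, push CC → (q_0, 0011, CCBAABZ)
  read 0, top C: go to q_0, push CC → (q_0, 011, CCCBAABZ)
  read 0, top C: go to q_0, push CC → (q_0, 11, CCCCBAABZ)
No transition for (q_0, 1, top C); M blocks with input 11 remaining.

stuck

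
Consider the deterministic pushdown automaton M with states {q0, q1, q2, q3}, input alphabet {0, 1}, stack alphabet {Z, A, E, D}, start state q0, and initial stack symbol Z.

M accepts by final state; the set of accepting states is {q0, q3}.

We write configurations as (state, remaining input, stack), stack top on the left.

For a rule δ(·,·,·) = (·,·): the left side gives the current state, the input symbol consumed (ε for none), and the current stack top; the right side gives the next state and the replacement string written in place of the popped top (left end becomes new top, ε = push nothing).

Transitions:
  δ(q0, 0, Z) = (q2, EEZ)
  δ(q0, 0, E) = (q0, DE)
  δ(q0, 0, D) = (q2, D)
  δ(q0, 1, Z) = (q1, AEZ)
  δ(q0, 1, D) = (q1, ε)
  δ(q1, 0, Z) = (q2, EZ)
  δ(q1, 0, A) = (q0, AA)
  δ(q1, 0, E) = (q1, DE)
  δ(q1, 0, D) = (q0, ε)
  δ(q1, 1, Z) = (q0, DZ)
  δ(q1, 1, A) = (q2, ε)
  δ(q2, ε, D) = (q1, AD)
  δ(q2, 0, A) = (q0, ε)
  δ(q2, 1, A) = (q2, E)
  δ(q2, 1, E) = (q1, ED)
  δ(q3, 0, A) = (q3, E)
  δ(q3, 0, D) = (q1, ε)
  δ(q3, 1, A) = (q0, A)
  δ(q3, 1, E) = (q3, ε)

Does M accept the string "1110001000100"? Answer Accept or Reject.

Accept

(q0, 1110001000100, Z)
  read 1, top Z: go to q1, push AEZ → (q1, 110001000100, AEZ)
  read 1, top A: go to q2, push ε → (q2, 10001000100, EZ)
  read 1, top E: go to q1, push ED → (q1, 0001000100, EDZ)
  read 0, top E: go to q1, push DE → (q1, 001000100, DEDZ)
  read 0, top D: go to q0, push ε → (q0, 01000100, EDZ)
  read 0, top E: go to q0, push DE → (q0, 1000100, DEDZ)
  read 1, top D: go to q1, push ε → (q1, 000100, EDZ)
  read 0, top E: go to q1, push DE → (q1, 00100, DEDZ)
  read 0, top D: go to q0, push ε → (q0, 0100, EDZ)
  read 0, top E: go to q0, push DE → (q0, 100, DEDZ)
  read 1, top D: go to q1, push ε → (q1, 00, EDZ)
  read 0, top E: go to q1, push DE → (q1, 0, DEDZ)
  read 0, top D: go to q0, push ε → (q0, ε, EDZ)
All input consumed; state q0 ∈ F.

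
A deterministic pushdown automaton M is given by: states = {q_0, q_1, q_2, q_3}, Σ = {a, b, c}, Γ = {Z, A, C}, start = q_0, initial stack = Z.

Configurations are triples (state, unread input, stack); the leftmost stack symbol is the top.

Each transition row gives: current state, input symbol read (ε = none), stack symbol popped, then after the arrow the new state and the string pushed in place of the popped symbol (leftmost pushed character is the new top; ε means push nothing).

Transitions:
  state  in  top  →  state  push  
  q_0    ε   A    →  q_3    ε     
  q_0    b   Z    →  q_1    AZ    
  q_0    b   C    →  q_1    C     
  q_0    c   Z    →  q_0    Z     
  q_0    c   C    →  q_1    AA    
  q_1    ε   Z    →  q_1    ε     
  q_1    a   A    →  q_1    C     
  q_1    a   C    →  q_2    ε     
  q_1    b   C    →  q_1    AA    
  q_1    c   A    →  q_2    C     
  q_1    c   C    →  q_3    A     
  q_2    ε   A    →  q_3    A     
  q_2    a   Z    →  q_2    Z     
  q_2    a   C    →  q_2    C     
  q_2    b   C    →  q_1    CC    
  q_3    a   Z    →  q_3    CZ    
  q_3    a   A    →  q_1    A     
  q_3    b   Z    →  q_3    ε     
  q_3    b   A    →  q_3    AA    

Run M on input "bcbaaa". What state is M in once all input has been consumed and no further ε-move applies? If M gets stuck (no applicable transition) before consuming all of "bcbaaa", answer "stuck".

(q_0, bcbaaa, Z) ⊢ (q_1, cbaaa, AZ) ⊢ (q_2, baaa, CZ) ⊢ (q_1, aaa, CCZ) ⊢ (q_2, aa, CZ) ⊢ (q_2, a, CZ) ⊢ (q_2, ε, CZ)
All input consumed; M is in state q_2.

q_2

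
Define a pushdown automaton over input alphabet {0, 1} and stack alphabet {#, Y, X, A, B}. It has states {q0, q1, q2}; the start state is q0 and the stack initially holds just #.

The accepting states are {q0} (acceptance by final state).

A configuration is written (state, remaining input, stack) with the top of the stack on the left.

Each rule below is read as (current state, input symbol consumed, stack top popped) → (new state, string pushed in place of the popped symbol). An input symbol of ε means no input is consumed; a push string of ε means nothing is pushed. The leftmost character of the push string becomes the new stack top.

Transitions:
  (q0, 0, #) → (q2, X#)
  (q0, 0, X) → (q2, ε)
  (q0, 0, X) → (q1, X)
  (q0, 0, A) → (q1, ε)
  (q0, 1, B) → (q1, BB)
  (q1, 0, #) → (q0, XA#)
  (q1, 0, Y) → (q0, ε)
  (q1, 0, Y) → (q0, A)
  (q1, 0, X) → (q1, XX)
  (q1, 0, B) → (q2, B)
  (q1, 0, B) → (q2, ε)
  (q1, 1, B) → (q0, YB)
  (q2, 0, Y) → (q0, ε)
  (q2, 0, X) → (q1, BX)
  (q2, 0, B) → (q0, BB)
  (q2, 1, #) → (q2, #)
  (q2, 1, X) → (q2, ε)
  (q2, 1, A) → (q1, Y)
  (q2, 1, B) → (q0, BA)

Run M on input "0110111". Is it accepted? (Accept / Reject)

No computation consumes all input and reaches a final state.

Reject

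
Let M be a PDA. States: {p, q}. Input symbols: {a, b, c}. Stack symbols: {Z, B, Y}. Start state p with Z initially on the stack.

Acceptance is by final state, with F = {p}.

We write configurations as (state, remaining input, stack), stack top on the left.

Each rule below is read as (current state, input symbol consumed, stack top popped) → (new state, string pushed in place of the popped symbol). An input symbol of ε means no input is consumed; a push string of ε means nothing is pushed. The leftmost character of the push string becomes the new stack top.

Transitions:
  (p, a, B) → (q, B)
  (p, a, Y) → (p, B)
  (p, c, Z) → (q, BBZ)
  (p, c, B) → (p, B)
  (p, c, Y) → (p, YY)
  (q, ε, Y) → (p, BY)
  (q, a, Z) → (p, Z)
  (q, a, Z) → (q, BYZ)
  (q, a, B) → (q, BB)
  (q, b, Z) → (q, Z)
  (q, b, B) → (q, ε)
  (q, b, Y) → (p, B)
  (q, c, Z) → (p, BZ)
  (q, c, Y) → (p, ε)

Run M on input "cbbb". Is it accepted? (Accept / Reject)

No computation consumes all input and reaches a final state.

Reject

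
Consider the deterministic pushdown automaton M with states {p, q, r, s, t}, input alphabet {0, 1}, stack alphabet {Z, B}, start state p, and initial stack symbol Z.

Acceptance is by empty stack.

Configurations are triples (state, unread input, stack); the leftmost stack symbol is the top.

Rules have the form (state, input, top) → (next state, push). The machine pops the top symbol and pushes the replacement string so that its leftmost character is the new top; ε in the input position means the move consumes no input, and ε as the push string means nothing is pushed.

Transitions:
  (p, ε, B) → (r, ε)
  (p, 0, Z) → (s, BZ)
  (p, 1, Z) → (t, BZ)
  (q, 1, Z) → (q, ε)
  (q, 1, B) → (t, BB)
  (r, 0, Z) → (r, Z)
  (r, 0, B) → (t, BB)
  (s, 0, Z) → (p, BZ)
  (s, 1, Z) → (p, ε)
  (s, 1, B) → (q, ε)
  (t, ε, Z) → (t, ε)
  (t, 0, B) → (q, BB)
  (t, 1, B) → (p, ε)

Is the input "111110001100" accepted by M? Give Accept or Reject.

(p, 111110001100, Z) ⊢ (t, 11110001100, BZ) ⊢ (p, 1110001100, Z) ⊢ (t, 110001100, BZ) ⊢ (p, 10001100, Z) ⊢ (t, 0001100, BZ) ⊢ (q, 001100, BBZ)
No transition applies at (q, 001100, BBZ); input not fully consumed.

Reject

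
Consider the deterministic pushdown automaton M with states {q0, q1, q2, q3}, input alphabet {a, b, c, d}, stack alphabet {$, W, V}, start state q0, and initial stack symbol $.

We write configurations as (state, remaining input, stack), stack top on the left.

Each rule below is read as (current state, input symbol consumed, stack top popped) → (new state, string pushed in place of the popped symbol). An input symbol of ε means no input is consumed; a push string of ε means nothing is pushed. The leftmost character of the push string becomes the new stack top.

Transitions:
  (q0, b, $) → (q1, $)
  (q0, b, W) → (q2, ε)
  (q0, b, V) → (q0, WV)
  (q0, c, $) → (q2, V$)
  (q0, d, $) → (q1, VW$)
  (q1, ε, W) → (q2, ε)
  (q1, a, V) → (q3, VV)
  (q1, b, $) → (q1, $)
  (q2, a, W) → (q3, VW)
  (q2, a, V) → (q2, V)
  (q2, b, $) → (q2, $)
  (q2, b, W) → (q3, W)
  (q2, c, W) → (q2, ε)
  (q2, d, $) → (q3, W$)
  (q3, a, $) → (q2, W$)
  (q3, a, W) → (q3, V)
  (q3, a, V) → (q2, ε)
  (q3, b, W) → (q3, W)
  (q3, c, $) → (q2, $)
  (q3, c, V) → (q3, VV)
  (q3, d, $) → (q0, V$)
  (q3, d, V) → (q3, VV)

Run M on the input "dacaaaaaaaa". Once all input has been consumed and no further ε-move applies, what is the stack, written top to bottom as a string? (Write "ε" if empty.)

(q0, dacaaaaaaaa, $)
  read d, top $: go to q1, push VW$ → (q1, acaaaaaaaa, VW$)
  read a, top V: go to q3, push VV → (q3, caaaaaaaa, VVW$)
  read c, top V: go to q3, push VV → (q3, aaaaaaaa, VVVW$)
  read a, top V: go to q2, push ε → (q2, aaaaaaa, VVW$)
  read a, top V: go to q2, push V → (q2, aaaaaa, VVW$)
  read a, top V: go to q2, push V → (q2, aaaaa, VVW$)
  read a, top V: go to q2, push V → (q2, aaaa, VVW$)
  read a, top V: go to q2, push V → (q2, aaa, VVW$)
  read a, top V: go to q2, push V → (q2, aa, VVW$)
  read a, top V: go to q2, push V → (q2, a, VVW$)
  read a, top V: go to q2, push V → (q2, ε, VVW$)
All input consumed in state q2 with stack VVW$.

VVW$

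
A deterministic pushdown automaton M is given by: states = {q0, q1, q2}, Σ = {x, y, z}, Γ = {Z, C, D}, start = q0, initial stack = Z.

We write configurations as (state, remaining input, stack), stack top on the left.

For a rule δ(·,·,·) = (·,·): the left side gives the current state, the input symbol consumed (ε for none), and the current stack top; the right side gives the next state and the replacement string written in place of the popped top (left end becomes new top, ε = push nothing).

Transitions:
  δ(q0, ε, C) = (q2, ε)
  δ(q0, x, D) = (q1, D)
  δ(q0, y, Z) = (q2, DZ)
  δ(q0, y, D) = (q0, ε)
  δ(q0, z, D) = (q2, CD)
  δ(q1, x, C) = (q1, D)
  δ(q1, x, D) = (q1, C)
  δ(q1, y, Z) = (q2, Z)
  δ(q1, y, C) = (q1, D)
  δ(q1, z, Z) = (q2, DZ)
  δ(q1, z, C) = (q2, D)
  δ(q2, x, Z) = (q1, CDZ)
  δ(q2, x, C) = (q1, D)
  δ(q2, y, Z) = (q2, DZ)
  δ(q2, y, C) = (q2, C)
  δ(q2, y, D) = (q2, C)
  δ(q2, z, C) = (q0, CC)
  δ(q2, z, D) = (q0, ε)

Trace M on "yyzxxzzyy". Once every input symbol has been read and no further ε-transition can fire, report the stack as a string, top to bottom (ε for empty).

CZ

(q0, yyzxxzzyy, Z)
  read y, top Z: go to q2, push DZ → (q2, yzxxzzyy, DZ)
  read y, top D: go to q2, push C → (q2, zxxzzyy, CZ)
  read z, top C: go to q0, push CC → (q0, xxzzyy, CCZ)
  ε-move, top C: go to q2, push ε → (q2, xxzzyy, CZ)
  read x, top C: go to q1, push D → (q1, xzzyy, DZ)
  read x, top D: go to q1, push C → (q1, zzyy, CZ)
  read z, top C: go to q2, push D → (q2, zyy, DZ)
  read z, top D: go to q0, push ε → (q0, yy, Z)
  read y, top Z: go to q2, push DZ → (q2, y, DZ)
  read y, top D: go to q2, push C → (q2, ε, CZ)
All input consumed in state q2 with stack CZ.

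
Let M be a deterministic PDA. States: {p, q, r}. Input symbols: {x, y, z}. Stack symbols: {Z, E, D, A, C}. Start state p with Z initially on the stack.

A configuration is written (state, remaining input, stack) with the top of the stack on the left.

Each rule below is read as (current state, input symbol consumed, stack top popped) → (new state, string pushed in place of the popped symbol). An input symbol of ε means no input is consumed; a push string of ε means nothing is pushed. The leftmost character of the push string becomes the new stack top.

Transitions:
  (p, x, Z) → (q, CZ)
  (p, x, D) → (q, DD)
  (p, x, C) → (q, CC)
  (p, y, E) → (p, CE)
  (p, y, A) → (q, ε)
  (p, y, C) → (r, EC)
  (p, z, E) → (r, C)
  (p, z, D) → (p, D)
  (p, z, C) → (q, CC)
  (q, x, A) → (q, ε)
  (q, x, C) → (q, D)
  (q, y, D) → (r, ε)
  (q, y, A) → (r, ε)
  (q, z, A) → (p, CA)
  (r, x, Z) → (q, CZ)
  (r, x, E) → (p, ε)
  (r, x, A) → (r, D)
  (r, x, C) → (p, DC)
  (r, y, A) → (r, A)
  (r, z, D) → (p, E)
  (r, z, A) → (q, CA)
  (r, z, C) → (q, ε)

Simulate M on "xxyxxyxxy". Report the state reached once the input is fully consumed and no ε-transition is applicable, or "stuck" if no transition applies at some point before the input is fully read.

r

(p, xxyxxyxxy, Z)
  read x, top Z: go to q, push CZ → (q, xyxxyxxy, CZ)
  read x, top C: go to q, push D → (q, yxxyxxy, DZ)
  read y, top D: go to r, push ε → (r, xxyxxy, Z)
  read x, top Z: go to q, push CZ → (q, xyxxy, CZ)
  read x, top C: go to q, push D → (q, yxxy, DZ)
  read y, top D: go to r, push ε → (r, xxy, Z)
  read x, top Z: go to q, push CZ → (q, xy, CZ)
  read x, top C: go to q, push D → (q, y, DZ)
  read y, top D: go to r, push ε → (r, ε, Z)
All input consumed; M is in state r.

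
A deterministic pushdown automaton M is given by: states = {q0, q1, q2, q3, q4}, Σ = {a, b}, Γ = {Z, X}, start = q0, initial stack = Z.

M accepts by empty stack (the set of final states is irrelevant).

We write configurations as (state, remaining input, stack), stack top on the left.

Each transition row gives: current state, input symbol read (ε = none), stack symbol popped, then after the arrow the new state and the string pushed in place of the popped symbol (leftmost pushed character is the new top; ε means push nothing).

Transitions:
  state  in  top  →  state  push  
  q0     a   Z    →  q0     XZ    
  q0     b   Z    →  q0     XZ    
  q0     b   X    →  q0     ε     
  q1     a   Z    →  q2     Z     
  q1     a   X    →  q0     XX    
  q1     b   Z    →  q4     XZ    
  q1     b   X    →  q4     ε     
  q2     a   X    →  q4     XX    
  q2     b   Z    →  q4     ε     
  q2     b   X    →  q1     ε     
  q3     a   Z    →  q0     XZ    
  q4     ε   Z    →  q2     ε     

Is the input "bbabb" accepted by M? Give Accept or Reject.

(q0, bbabb, Z)
  read b, top Z: go to q0, push XZ → (q0, babb, XZ)
  read b, top X: go to q0, push ε → (q0, abb, Z)
  read a, top Z: go to q0, push XZ → (q0, bb, XZ)
  read b, top X: go to q0, push ε → (q0, b, Z)
  read b, top Z: go to q0, push XZ → (q0, ε, XZ)
All input consumed; stack is XZ, not empty, and no further ε-move applies.

Reject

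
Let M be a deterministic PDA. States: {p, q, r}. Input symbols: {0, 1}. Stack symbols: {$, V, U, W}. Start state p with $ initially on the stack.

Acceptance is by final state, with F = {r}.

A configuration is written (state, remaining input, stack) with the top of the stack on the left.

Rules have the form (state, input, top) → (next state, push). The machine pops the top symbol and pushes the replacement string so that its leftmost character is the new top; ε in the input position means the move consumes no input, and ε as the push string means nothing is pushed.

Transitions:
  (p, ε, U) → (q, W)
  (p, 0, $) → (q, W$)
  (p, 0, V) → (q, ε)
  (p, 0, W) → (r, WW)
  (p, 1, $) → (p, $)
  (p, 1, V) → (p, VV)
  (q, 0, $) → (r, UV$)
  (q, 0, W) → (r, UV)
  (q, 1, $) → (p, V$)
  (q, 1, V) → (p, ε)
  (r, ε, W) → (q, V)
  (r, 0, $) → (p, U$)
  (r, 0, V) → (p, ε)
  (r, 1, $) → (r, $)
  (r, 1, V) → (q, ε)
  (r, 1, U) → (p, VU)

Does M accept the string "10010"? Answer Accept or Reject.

(p, 10010, $)
  read 1, top $: go to p, push $ → (p, 0010, $)
  read 0, top $: go to q, push W$ → (q, 010, W$)
  read 0, top W: go to r, push UV → (r, 10, UV$)
  read 1, top U: go to p, push VU → (p, 0, VUV$)
  read 0, top V: go to q, push ε → (q, ε, UV$)
All input consumed; state q ∉ F and no further ε-move applies.

Reject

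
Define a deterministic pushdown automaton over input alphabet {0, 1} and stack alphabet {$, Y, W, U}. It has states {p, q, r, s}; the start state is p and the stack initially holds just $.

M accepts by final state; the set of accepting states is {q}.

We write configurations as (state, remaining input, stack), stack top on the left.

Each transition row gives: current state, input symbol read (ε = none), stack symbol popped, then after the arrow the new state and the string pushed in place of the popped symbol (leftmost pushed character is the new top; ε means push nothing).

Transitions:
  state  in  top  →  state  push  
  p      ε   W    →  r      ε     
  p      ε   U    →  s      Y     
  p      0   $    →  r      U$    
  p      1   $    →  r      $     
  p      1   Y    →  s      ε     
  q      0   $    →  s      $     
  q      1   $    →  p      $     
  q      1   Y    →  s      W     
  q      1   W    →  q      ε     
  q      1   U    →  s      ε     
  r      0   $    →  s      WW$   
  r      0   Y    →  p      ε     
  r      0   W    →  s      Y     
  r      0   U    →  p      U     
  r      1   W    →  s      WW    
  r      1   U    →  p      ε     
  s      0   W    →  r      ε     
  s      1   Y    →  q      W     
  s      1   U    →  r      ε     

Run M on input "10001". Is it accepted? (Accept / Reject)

(p, 10001, $)
  read 1, top $: go to r, push $ → (r, 0001, $)
  read 0, top $: go to s, push WW$ → (s, 001, WW$)
  read 0, top W: go to r, push ε → (r, 01, W$)
  read 0, top W: go to s, push Y → (s, 1, Y$)
  read 1, top Y: go to q, push W → (q, ε, W$)
All input consumed; state q ∈ F.

Accept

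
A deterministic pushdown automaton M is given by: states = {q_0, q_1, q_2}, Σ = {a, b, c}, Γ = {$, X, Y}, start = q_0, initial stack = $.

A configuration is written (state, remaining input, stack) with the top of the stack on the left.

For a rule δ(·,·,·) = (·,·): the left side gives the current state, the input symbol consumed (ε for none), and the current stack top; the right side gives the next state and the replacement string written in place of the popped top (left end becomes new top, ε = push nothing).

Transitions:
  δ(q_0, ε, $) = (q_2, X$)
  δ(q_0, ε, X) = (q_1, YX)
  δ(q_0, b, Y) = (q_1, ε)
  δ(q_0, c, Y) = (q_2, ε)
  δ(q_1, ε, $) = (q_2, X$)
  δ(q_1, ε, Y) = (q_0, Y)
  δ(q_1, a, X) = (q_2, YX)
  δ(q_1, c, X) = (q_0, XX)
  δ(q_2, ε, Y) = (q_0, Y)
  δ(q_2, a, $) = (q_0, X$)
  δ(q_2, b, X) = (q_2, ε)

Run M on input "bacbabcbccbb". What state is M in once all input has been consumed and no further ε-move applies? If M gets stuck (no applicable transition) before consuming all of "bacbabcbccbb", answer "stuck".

(q_0, bacbabcbccbb, $)
  ε-move, top $: go to q_2, push X$ → (q_2, bacbabcbccbb, X$)
  read b, top X: go to q_2, push ε → (q_2, acbabcbccbb, $)
  read a, top $: go to q_0, push X$ → (q_0, cbabcbccbb, X$)
  ε-move, top X: go to q_1, push YX → (q_1, cbabcbccbb, YX$)
  ε-move, top Y: go to q_0, push Y → (q_0, cbabcbccbb, YX$)
  read c, top Y: go to q_2, push ε → (q_2, babcbccbb, X$)
  read b, top X: go to q_2, push ε → (q_2, abcbccbb, $)
  read a, top $: go to q_0, push X$ → (q_0, bcbccbb, X$)
  ε-move, top X: go to q_1, push YX → (q_1, bcbccbb, YX$)
  ε-move, top Y: go to q_0, push Y → (q_0, bcbccbb, YX$)
  read b, top Y: go to q_1, push ε → (q_1, cbccbb, X$)
  read c, top X: go to q_0, push XX → (q_0, bccbb, XX$)
  ε-move, top X: go to q_1, push YX → (q_1, bccbb, YXX$)
  ε-move, top Y: go to q_0, push Y → (q_0, bccbb, YXX$)
  read b, top Y: go to q_1, push ε → (q_1, ccbb, XX$)
  read c, top X: go to q_0, push XX → (q_0, cbb, XXX$)
  ε-move, top X: go to q_1, push YX → (q_1, cbb, YXXX$)
  ε-move, top Y: go to q_0, push Y → (q_0, cbb, YXXX$)
  read c, top Y: go to q_2, push ε → (q_2, bb, XXX$)
  read b, top X: go to q_2, push ε → (q_2, b, XX$)
  read b, top X: go to q_2, push ε → (q_2, ε, X$)
All input consumed; M is in state q_2.

q_2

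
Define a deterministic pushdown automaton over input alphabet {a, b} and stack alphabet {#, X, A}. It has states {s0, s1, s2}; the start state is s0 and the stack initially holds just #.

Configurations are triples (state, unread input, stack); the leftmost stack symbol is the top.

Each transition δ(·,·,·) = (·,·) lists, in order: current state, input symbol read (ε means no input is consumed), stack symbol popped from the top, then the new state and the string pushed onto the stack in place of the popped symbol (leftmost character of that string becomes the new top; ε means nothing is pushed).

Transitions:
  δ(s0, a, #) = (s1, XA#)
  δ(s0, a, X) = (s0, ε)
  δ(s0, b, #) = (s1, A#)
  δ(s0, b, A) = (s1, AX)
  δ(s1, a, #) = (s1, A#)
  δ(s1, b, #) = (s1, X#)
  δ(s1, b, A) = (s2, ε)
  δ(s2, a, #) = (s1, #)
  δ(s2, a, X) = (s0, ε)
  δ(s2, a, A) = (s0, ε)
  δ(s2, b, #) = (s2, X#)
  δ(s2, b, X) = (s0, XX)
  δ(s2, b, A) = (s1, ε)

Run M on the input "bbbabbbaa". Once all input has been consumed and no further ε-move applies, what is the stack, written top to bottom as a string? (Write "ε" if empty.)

XA#

(s0, bbbabbbaa, #)
  read b, top #: go to s1, push A# → (s1, bbabbbaa, A#)
  read b, top A: go to s2, push ε → (s2, babbbaa, #)
  read b, top #: go to s2, push X# → (s2, abbbaa, X#)
  read a, top X: go to s0, push ε → (s0, bbbaa, #)
  read b, top #: go to s1, push A# → (s1, bbaa, A#)
  read b, top A: go to s2, push ε → (s2, baa, #)
  read b, top #: go to s2, push X# → (s2, aa, X#)
  read a, top X: go to s0, push ε → (s0, a, #)
  read a, top #: go to s1, push XA# → (s1, ε, XA#)
All input consumed in state s1 with stack XA#.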